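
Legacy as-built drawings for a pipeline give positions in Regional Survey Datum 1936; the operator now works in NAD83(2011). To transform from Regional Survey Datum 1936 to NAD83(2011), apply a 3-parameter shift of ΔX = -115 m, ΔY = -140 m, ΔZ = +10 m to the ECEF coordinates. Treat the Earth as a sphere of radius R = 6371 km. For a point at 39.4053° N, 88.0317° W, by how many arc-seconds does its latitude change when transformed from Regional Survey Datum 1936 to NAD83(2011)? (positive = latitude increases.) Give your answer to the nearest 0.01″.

Δφ = -2.54″

sin φ = 0.634802, cos φ = 0.772675, sin λ = -0.999410, cos λ = 0.034347.
North component: ΔN = −sin φ cos λ·ΔX − sin φ sin λ·ΔY + cos φ·ΔZ = −(0.634802)(0.034347)(-115) − (0.634802)(-0.999410)(-140) + (0.772675)(10) = -78.59 m.
1° of latitude spans πR/180 = 111195 m, so Δφ = -78.59 / 111195 × 3600 = -2.544″.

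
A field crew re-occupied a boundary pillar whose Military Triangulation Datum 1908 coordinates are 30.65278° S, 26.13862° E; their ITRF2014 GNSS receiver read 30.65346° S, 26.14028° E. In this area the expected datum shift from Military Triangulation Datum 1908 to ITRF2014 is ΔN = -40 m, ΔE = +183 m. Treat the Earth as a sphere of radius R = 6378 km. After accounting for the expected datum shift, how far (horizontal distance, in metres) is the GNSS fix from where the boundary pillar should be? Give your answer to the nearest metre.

43 m

Observed coordinate differences: Δφ = -0.00068°, Δλ = +0.00166°.
Converting to metres (1° lat = 111317 m, cos φ = 0.860273): observed ΔN = -75.7 m, observed ΔE = 159.0 m.
Subtracting the expected shift leaves a residual of -75.7 − (-40) = -35.7 m north and 159.0 − (183) = -24.0 m east.
Residual distance = √((-35.7)² + (-24.0)²) = 43.0 m.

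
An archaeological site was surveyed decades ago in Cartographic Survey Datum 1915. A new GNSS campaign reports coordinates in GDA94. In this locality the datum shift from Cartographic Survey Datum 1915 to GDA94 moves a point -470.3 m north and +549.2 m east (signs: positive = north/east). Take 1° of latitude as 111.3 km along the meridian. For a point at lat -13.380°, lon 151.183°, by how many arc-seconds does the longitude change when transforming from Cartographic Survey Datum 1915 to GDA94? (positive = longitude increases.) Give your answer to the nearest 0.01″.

Δλ = 18.26″

At latitude -13.380°, cos φ = 0.972857.
1° of longitude at this latitude = 111.3 × cos φ = 108.28 km, so Δλ = 549.2 / 108279.0 = 0.0050721° = 18.260″.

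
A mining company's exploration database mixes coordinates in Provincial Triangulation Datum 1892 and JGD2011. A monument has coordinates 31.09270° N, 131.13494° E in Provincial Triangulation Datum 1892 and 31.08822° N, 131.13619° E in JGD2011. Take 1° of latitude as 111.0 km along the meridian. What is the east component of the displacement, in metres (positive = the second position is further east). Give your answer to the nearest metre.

Δφ = 31.08822° − 31.09270° = -0.00448°; Δλ = 131.13619° − 131.13494° = +0.00125°.
ΔN = Δφ × 111000 = -497.3 m; ΔE = Δλ × 111000 × cos(31.09270°) = +0.00125 × 111000 × 0.856333 = 118.8 m.

ΔE = 119 m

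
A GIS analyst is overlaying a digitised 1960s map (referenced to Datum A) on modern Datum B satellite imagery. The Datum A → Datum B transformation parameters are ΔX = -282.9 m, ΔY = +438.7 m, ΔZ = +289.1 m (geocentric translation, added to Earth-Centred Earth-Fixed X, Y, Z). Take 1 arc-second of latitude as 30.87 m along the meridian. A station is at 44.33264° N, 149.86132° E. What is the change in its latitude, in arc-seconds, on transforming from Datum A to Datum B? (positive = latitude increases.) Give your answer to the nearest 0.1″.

sin φ = 0.698823, cos φ = 0.715295, sin λ = 0.502095, cos λ = -0.864813.
North component: ΔN = −sin φ cos λ·ΔX − sin φ sin λ·ΔY + cos φ·ΔZ = −(0.698823)(-0.864813)(-282.9) − (0.698823)(0.502095)(438.7) + (0.715295)(289.1) = -118.11 m.
1° of latitude spans 3600 × 30.87 = 111132 m, so Δφ = -118.11 / 111132 × 3600 = -3.826″.

Δφ = -3.8″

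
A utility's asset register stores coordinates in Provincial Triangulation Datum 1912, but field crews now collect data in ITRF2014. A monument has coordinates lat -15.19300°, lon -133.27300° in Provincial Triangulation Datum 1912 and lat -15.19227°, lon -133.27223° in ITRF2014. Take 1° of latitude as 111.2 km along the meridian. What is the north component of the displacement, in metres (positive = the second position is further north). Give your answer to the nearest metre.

ΔN = 81 m

Δφ = -15.19227° − -15.19300° = +0.00073°; Δλ = -133.27223° − -133.27300° = +0.00077°.
ΔN = Δφ × 111200 = 81.2 m; ΔE = Δλ × 111200 × cos(-15.19300°) = +0.00077 × 111200 × 0.965049 = 82.6 m.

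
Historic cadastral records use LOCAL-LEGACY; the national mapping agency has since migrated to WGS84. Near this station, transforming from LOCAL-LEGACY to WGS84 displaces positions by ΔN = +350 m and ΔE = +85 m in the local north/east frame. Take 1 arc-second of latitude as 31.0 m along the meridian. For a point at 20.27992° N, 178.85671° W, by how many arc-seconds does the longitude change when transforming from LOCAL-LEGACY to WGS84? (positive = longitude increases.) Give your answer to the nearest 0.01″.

Δλ = 2.92″

At latitude 20.27992°, cos φ = 0.938010.
1″ of longitude at this latitude = 31.00 × cos φ = 29.0783 m, so Δλ = 85.0 / 29.0783 = 2.923″.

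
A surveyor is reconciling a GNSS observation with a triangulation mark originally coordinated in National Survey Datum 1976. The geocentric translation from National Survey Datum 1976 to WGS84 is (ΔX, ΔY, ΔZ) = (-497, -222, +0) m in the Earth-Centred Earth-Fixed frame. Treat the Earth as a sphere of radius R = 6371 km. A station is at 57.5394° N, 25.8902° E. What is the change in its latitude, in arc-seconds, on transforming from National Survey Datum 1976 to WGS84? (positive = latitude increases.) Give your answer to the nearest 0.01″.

sin φ = 0.843761, cos φ = 0.536720, sin λ = 0.436648, cos λ = 0.899632.
North component: ΔN = −sin φ cos λ·ΔX − sin φ sin λ·ΔY + cos φ·ΔZ = −(0.843761)(0.899632)(-497) − (0.843761)(0.436648)(-222) + (0.536720)(0) = 459.05 m.
1° of latitude spans πR/180 = 111195 m, so Δφ = 459.05 / 111195 × 3600 = 14.862″.

Δφ = 14.86″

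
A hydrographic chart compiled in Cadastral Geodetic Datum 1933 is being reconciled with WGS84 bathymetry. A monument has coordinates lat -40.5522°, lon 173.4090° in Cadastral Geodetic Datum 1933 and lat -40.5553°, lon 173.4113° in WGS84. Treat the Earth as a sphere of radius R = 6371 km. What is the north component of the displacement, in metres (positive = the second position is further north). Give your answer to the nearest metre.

Δφ = -40.5553° − -40.5522° = -0.0031°; Δλ = 173.4113° − 173.4090° = +0.0023°.
1° along a meridian = πR/180 = 111195 m.
ΔN = Δφ × 111195 = -344.7 m; ΔE = Δλ × 111195 × cos(-40.5522°) = +0.0023 × 111195 × 0.759814 = 194.3 m.

ΔN = -345 m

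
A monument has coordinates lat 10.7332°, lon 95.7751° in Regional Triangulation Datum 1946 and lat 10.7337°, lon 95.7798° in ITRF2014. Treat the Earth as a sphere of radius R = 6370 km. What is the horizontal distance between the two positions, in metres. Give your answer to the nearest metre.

516 m

Δφ = 10.7337° − 10.7332° = +0.0005°; Δλ = 95.7798° − 95.7751° = +0.0047°.
1° along a meridian = πR/180 = 111177 m.
ΔN = Δφ × 111177 = 55.6 m; ΔE = Δλ × 111177 × cos(10.7332°) = +0.0047 × 111177 × 0.982505 = 513.4 m.
Distance = √(ΔE² + ΔN²) = √(513.4² + 55.6²) = 516.4 m.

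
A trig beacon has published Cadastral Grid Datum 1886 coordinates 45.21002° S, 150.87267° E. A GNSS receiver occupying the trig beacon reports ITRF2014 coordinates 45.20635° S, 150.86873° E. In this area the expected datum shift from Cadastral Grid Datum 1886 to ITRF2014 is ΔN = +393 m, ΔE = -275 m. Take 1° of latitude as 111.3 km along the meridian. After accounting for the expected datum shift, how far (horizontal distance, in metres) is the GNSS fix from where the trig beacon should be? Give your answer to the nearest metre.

Observed coordinate differences: Δφ = +0.00367°, Δλ = -0.00394°.
Converting to metres (1° lat = 111300 m, cos φ = 0.704510): observed ΔN = 408.5 m, observed ΔE = -308.9 m.
Subtracting the expected shift leaves a residual of 408.5 − (393) = 15.5 m north and -308.9 − (-275) = -33.9 m east.
Residual distance = √(15.5² + (-33.9)²) = 37.3 m.

37 m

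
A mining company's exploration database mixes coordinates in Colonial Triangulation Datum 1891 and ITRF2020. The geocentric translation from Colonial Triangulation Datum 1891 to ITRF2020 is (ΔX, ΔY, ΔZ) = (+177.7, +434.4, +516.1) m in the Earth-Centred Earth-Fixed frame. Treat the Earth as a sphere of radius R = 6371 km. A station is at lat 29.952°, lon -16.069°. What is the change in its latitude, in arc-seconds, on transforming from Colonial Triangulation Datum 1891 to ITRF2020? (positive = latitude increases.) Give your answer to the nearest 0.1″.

Δφ = 13.7″

sin φ = 0.499274, cos φ = 0.866444, sin λ = -0.276795, cos λ = 0.960929.
North component: ΔN = −sin φ cos λ·ΔX − sin φ sin λ·ΔY + cos φ·ΔZ = −(0.499274)(0.960929)(177.7) − (0.499274)(-0.276795)(434.4) + (0.866444)(516.1) = 421.95 m.
1° of latitude spans πR/180 = 111195 m, so Δφ = 421.95 / 111195 × 3600 = 13.661″.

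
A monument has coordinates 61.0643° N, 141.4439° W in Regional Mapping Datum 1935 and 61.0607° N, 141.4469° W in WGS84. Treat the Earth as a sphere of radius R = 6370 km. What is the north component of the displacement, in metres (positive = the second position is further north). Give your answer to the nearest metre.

ΔN = -400 m

Δφ = 61.0607° − 61.0643° = -0.0036°; Δλ = -141.4469° − -141.4439° = -0.0030°.
1° along a meridian = πR/180 = 111177 m.
ΔN = Δφ × 111177 = -400.2 m; ΔE = Δλ × 111177 × cos(61.0643°) = -0.0030 × 111177 × 0.483828 = -161.4 m.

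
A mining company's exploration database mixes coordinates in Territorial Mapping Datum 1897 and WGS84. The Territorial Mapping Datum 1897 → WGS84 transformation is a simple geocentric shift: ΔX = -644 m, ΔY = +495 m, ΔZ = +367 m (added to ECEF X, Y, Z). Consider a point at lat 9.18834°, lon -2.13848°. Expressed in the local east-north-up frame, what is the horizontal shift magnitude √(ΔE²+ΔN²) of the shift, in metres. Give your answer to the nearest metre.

664 m

The local east axis at (φ, λ) is (−sin λ, cos λ, 0), so ΔE = −sin(-2.13848°)·(-644) + cos(-2.13848°)·495 = 470.62 m.
The local north axis is (−sin φ cos λ, −sin φ sin λ, cos φ), giving ΔN = 102.762 + 2.949 + 362.291 = 468.00 m.
Horizontal magnitude = √(ΔE² + ΔN²) = √(470.62² + 468.00²) = 663.71 m.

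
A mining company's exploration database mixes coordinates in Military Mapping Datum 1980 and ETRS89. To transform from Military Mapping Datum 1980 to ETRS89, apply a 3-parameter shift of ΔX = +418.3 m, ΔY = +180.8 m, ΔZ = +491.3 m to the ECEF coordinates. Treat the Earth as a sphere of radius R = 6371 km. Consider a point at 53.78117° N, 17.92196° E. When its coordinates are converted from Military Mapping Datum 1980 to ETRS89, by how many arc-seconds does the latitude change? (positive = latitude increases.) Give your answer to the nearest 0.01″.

sin φ = 0.806766, cos φ = 0.590871, sin λ = 0.307721, cos λ = 0.951477.
North component: ΔN = −sin φ cos λ·ΔX − sin φ sin λ·ΔY + cos φ·ΔZ = −(0.806766)(0.951477)(418.3) − (0.806766)(0.307721)(180.8) + (0.590871)(491.3) = -75.69 m.
1° of latitude spans πR/180 = 111195 m, so Δφ = -75.69 / 111195 × 3600 = -2.450″.

Δφ = -2.45″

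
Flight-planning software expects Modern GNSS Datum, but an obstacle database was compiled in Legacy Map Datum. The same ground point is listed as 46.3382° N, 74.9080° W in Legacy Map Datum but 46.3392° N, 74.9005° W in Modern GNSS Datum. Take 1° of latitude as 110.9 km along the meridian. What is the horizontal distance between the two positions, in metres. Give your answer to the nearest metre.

Δφ = 46.3392° − 46.3382° = +0.0010°; Δλ = -74.9005° − -74.9080° = +0.0075°.
ΔN = Δφ × 110900 = 110.9 m; ΔE = Δλ × 110900 × cos(46.3382°) = +0.0075 × 110900 × 0.690400 = 574.2 m.
Distance = √(ΔE² + ΔN²) = √(574.2² + 110.9²) = 584.9 m.

585 m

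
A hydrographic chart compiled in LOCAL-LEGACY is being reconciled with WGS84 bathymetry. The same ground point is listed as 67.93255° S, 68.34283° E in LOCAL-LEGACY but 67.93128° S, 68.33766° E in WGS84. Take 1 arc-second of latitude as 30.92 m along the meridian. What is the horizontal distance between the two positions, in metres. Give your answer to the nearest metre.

Δφ = -67.93128° − -67.93255° = +0.00127°; Δλ = 68.33766° − 68.34283° = -0.00517°.
1° of latitude = 3600 × 30.92 = 111312 m.
ΔN = Δφ × 111312 = 141.4 m; ΔE = Δλ × 111312 × cos(-67.93255°) = -0.00517 × 111312 × 0.375698 = -216.2 m.
Distance = √(ΔE² + ΔN²) = √((-216.2)² + 141.4²) = 258.3 m.

258 m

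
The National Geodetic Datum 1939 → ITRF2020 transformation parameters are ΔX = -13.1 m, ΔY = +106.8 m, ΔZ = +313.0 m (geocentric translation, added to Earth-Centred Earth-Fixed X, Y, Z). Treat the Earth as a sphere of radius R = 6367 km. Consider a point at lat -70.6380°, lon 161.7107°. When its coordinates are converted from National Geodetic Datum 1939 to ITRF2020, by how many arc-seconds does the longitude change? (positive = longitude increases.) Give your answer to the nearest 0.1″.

sin φ = -0.943443, cos φ = 0.331535, sin λ = 0.313815, cos λ = -0.949484.
East component: ΔE = −sin λ·ΔX + cos λ·ΔY = −(0.313815)(-13.1) + (-0.949484)(106.8) = -97.29 m.
1° of latitude spans πR/180 = 111125 m; at latitude φ, 1° of longitude spans that × cos φ = 36841.9 m, so Δλ = -97.29 / 36841.9 × 3600 = -9.507″.

Δλ = -9.5″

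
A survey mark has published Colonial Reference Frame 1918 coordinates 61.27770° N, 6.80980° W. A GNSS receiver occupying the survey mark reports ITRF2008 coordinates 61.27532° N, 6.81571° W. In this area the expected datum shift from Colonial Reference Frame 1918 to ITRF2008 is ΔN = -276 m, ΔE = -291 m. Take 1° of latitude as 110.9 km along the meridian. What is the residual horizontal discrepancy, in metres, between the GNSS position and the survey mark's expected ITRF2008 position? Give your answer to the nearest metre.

27 m

Observed coordinate differences: Δφ = -0.00238°, Δλ = -0.00591°.
Converting to metres (1° lat = 110900 m, cos φ = 0.480565): observed ΔN = -263.9 m, observed ΔE = -315.0 m.
Subtracting the expected shift leaves a residual of -263.9 − (-276) = 12.1 m north and -315.0 − (-291) = -24.0 m east.
Residual distance = √(12.1² + (-24.0)²) = 26.8 m.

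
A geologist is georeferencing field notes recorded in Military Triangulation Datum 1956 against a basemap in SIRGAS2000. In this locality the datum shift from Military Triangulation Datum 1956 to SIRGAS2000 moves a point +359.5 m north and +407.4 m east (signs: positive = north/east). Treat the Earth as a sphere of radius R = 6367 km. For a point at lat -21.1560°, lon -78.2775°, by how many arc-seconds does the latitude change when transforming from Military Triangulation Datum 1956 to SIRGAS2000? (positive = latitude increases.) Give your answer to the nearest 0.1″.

On a sphere of radius R, 1 rad of latitude = R, so Δφ = ΔN / R = 359.5 / 6367000 = 5.6463e-05 rad = 11.646″.

Δφ = 11.6″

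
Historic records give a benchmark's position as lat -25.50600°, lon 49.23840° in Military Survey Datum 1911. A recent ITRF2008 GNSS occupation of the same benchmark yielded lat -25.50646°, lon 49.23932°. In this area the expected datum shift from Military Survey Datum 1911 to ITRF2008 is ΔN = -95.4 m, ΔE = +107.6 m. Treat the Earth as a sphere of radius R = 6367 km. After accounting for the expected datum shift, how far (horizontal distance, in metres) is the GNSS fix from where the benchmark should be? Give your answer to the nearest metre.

47 m

Observed coordinate differences: Δφ = -0.00046°, Δλ = +0.00092°.
Converting to metres (1° lat = 111125 m, cos φ = 0.902540): observed ΔN = -51.1 m, observed ΔE = 92.3 m.
Subtracting the expected shift leaves a residual of -51.1 − (-95.4) = 44.3 m north and 92.3 − (107.6) = -15.3 m east.
Residual distance = √(44.3² + (-15.3)²) = 46.9 m.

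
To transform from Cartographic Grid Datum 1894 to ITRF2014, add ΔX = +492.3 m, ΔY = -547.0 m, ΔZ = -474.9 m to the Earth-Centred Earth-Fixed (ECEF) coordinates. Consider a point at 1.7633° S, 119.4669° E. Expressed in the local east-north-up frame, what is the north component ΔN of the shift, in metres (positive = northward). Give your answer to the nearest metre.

ΔN = -497 m

At φ = -1.7633°, λ = 119.4669°: sin φ = -0.030771, cos φ = 0.999526, sin λ = 0.870640, cos λ = -0.491921.
ΔN = −sin φ cos λ·ΔX − sin φ sin λ·ΔY + cos φ·ΔZ = −(-0.030771)(-0.491921)(492.3) − (-0.030771)(0.870640)(-547.0) + (0.999526)(-474.9) = -496.78 m.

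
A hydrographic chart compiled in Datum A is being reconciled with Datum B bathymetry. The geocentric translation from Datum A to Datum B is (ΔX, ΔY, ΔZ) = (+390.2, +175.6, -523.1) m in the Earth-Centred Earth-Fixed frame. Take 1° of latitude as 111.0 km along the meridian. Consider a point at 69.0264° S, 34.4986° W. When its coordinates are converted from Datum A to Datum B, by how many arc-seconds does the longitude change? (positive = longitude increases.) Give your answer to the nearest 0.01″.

sin φ = -0.933745, cos φ = 0.357938, sin λ = -0.566386, cos λ = 0.824140.
East component: ΔE = −sin λ·ΔX + cos λ·ΔY = −(-0.566386)(390.2) + (0.824140)(175.6) = 365.72 m.
1° of latitude spans 111000 m; at latitude φ, 1° of longitude spans that × cos φ = 39731.1 m, so Δλ = 365.72 / 39731.1 × 3600 = 33.138″.

Δλ = 33.14″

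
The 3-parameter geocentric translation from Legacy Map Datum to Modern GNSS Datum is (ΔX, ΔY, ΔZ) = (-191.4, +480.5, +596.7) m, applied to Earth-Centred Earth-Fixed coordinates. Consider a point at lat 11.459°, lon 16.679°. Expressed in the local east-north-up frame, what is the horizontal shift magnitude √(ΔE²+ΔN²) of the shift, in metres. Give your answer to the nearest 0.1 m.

786.2 m

At φ = 11.459°, λ = 16.679°: sin φ = 0.198667, cos φ = 0.980067, sin λ = 0.287009, cos λ = 0.957928.
ΔE = −sin λ·ΔX + cos λ·ΔY = −(0.287009)·(-191.4) + (0.957928)·(480.5) = 515.22 m.
ΔN = −sin φ cos λ·ΔX − sin φ sin λ·ΔY + cos φ·ΔZ = −(0.198667)(0.957928)(-191.4) − (0.198667)(0.287009)(480.5) + (0.980067)(596.7) = 593.83 m.
Horizontal magnitude = √(ΔE² + ΔN²) = √(515.22² + 593.83²) = 786.19 m.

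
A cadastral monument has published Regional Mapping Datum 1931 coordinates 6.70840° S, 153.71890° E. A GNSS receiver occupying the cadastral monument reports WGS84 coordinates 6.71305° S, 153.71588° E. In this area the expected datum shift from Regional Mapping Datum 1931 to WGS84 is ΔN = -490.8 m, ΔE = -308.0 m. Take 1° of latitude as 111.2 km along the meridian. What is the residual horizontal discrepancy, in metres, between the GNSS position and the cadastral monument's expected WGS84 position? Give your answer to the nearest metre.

37 m

Observed coordinate differences: Δφ = -0.00465°, Δλ = -0.00302°.
Converting to metres (1° lat = 111200 m, cos φ = 0.993154): observed ΔN = -517.1 m, observed ΔE = -333.5 m.
Subtracting the expected shift leaves a residual of -517.1 − (-490.8) = -26.3 m north and -333.5 − (-308.0) = -25.5 m east.
Residual distance = √((-26.3)² + (-25.5)²) = 36.6 m.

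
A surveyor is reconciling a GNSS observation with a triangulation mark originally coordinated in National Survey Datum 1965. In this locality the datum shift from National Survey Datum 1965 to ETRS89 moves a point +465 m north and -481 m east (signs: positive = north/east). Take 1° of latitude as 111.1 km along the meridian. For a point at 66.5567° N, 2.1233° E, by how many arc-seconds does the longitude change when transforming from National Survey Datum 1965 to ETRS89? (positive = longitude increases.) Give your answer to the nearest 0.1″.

At latitude 66.5567°, cos φ = 0.397841.
1° of longitude at this latitude = 111.1 × cos φ = 44.20 km, so Δλ = -481.0 / 44200.2 = -0.0108823° = -39.176″.

Δλ = -39.2″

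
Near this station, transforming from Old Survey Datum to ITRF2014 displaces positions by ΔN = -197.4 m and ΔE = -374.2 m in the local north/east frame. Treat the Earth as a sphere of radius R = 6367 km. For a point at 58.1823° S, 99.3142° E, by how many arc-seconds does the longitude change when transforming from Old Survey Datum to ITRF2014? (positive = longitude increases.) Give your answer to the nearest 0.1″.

Δλ = -23.0″

At latitude -58.1823°, cos φ = 0.527218.
One radian of longitude at latitude φ spans R cos φ, so Δλ = ΔE / (R cos φ) = -374.2 / (6367000 × 0.527218) = -1.1148e-04 rad = -22.993″.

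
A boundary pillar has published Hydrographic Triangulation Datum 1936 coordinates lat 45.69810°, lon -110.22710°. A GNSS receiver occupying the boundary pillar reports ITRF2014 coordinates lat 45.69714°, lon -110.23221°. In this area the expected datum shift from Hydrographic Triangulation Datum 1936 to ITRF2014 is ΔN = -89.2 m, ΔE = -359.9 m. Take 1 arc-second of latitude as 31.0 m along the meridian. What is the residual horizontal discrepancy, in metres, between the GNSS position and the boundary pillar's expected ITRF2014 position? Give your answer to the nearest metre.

42 m

Observed coordinate differences: Δφ = -0.00096°, Δλ = -0.00511°.
Converting to metres (1° lat = 111600 m, cos φ = 0.698439): observed ΔN = -107.1 m, observed ΔE = -398.3 m.
Subtracting the expected shift leaves a residual of -107.1 − (-89.2) = -17.9 m north and -398.3 − (-359.9) = -38.4 m east.
Residual distance = √((-17.9)² + (-38.4)²) = 42.4 m.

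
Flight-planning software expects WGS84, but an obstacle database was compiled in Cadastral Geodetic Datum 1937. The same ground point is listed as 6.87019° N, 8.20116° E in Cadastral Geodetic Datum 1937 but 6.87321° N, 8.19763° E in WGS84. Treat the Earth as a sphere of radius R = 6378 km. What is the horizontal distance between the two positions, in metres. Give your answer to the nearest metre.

515 m

Δφ = 6.87321° − 6.87019° = +0.00302°; Δλ = 8.19763° − 8.20116° = -0.00353°.
1° along a meridian = πR/180 = 111317 m.
ΔN = Δφ × 111317 = 336.2 m; ΔE = Δλ × 111317 × cos(6.87019°) = -0.00353 × 111317 × 0.992820 = -390.1 m.
Distance = √(ΔE² + ΔN²) = √((-390.1)² + 336.2²) = 515.0 m.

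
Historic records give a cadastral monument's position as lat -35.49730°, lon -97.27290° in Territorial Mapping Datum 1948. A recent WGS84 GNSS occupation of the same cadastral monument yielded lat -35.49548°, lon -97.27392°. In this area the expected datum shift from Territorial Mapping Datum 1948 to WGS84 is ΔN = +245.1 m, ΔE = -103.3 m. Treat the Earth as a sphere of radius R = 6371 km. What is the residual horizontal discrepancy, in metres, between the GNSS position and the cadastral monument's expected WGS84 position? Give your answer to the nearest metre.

44 m

Observed coordinate differences: Δφ = +0.00182°, Δλ = -0.00102°.
Converting to metres (1° lat = 111195 m, cos φ = 0.814143): observed ΔN = 202.4 m, observed ΔE = -92.3 m.
Subtracting the expected shift leaves a residual of 202.4 − (245.1) = -42.7 m north and -92.3 − (-103.3) = 11.0 m east.
Residual distance = √((-42.7)² + 11.0²) = 44.1 m.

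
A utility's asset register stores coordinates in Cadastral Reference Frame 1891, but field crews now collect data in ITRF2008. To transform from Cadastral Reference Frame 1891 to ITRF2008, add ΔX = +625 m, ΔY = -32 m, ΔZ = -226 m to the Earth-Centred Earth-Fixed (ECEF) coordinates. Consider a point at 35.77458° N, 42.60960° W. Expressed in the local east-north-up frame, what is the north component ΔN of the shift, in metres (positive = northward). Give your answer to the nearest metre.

The local north axis is (−sin φ cos λ, −sin φ sin λ, cos φ), giving ΔN = -268.909 − 12.665 − 183.359 = -464.93 m.

ΔN = -465 m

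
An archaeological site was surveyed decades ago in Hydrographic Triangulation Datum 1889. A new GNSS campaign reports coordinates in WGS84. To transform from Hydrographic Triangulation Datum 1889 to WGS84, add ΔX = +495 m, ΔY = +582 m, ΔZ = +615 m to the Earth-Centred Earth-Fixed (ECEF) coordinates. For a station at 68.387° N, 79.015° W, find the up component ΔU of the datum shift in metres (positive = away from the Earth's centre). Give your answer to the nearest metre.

At φ = 68.387°, λ = -79.015°: sin φ = 0.929693, cos φ = 0.368336, sin λ = -0.981677, cos λ = 0.190552.
ΔU = cos φ cos λ·ΔX + cos φ sin λ·ΔY + sin φ·ΔZ = (0.368336)(0.190552)(495) + (0.368336)(-0.981677)(582) + (0.929693)(615) = 396.06 m.

ΔU = 396 m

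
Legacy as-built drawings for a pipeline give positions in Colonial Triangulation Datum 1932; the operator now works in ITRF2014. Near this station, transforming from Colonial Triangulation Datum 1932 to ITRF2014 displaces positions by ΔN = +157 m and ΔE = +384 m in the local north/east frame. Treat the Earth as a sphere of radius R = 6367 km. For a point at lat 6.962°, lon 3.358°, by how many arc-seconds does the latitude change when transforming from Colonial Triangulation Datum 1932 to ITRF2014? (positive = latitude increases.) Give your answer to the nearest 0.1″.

On a sphere of radius R, 1 rad of latitude = R, so Δφ = ΔN / R = 157.0 / 6367000 = 2.4658e-05 rad = 5.086″.

Δφ = 5.1″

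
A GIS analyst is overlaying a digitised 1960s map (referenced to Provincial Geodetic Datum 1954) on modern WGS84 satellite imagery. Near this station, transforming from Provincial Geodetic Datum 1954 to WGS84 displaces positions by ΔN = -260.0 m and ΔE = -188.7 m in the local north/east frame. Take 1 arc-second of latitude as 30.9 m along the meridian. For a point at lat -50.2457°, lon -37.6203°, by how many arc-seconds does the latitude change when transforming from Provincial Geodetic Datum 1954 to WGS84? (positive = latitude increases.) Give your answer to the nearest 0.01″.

1″ of latitude = 30.90 m, so Δφ = -260.0 / 30.90 = -8.414″.

Δφ = -8.41″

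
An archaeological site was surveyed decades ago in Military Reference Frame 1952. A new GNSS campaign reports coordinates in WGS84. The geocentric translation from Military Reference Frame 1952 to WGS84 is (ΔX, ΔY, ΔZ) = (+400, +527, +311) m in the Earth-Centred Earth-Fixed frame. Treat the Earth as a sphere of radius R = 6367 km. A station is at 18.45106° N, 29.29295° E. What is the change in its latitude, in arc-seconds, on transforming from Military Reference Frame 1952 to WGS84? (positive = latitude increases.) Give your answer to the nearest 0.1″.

Δφ = 3.3″

sin φ = 0.316495, cos φ = 0.948594, sin λ = 0.489275, cos λ = 0.872129.
North component: ΔN = −sin φ cos λ·ΔX − sin φ sin λ·ΔY + cos φ·ΔZ = −(0.316495)(0.872129)(400) − (0.316495)(0.489275)(527) + (0.948594)(311) = 103.00 m.
1° of latitude spans πR/180 = 111125 m, so Δφ = 103.00 / 111125 × 3600 = 3.337″.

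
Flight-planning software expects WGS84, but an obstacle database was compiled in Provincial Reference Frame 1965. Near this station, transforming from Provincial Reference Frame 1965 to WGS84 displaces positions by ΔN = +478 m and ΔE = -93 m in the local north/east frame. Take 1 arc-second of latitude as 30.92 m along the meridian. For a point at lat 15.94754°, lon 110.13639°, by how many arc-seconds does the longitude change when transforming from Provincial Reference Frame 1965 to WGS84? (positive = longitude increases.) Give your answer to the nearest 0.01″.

At latitude 15.94754°, cos φ = 0.961514.
1″ of longitude at this latitude = 30.92 × cos φ = 29.7300 m, so Δλ = -93.0 / 29.7300 = -3.128″.

Δλ = -3.13″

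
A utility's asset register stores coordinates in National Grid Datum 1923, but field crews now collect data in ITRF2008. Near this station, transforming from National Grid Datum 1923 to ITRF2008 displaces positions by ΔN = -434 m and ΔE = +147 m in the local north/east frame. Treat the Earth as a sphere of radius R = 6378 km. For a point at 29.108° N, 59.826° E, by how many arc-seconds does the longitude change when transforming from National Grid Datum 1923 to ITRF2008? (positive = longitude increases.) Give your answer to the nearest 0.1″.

Δλ = 5.4″

At latitude 29.108°, cos φ = 0.873704.
One radian of longitude at latitude φ spans R cos φ, so Δλ = ΔE / (R cos φ) = 147.0 / (6378000 × 0.873704) = 2.6380e-05 rad = 5.441″.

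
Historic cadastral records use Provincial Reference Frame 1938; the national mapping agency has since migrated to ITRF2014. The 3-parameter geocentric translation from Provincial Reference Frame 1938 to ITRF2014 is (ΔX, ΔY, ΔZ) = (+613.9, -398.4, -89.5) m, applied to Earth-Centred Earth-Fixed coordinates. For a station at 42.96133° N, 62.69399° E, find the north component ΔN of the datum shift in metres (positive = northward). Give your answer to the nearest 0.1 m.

At φ = 42.96133°, λ = 62.69399°: sin φ = 0.681505, cos φ = 0.731814, sin λ = 0.888569, cos λ = 0.458743.
ΔN = −sin φ cos λ·ΔX − sin φ sin λ·ΔY + cos φ·ΔZ = −(0.681505)(0.458743)(613.9) − (0.681505)(0.888569)(-398.4) + (0.731814)(-89.5) = -16.17 m.

ΔN = -16.2 m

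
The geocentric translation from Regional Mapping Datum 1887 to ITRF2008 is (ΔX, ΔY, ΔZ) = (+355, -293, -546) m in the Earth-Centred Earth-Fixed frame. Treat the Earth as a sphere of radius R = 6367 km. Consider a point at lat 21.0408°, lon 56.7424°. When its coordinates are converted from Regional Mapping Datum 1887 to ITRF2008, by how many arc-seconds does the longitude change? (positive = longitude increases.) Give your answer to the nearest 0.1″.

Δλ = -15.9″

sin φ = 0.359033, cos φ = 0.933325, sin λ = 0.836213, cos λ = 0.548404.
East component: ΔE = −sin λ·ΔX + cos λ·ΔY = −(0.836213)(355) + (0.548404)(-293) = -457.54 m.
1° of latitude spans πR/180 = 111125 m; at latitude φ, 1° of longitude spans that × cos φ = 103715.8 m, so Δλ = -457.54 / 103715.8 × 3600 = -15.881″.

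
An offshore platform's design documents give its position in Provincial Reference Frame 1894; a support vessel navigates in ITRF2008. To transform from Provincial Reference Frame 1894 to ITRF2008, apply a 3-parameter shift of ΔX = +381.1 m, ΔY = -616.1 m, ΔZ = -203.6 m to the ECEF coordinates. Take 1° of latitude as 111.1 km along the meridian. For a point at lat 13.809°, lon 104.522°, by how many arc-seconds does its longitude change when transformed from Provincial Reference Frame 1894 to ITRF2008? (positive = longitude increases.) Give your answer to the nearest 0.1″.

Δλ = -7.2″

sin φ = 0.238686, cos φ = 0.971097, sin λ = 0.968051, cos λ = -0.250752.
East component: ΔE = −sin λ·ΔX + cos λ·ΔY = −(0.968051)(381.1) + (-0.250752)(-616.1) = -214.44 m.
1° of latitude spans 111100 m; at latitude φ, 1° of longitude spans that × cos φ = 107888.9 m, so Δλ = -214.44 / 107888.9 × 3600 = -7.155″.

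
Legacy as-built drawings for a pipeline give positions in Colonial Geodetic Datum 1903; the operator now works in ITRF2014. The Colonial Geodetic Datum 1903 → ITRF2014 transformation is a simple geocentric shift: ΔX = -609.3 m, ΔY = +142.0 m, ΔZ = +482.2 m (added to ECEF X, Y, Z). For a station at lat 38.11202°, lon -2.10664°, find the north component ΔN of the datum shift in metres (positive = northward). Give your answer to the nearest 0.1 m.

ΔN = 758.4 m

At φ = 38.11202°, λ = -2.10664°: sin φ = 0.617201, cos φ = 0.786806, sin λ = -0.036760, cos λ = 0.999324.
ΔN = −sin φ cos λ·ΔX − sin φ sin λ·ΔY + cos φ·ΔZ = −(0.617201)(0.999324)(-609.3) − (0.617201)(-0.036760)(142.0) + (0.786806)(482.2) = 758.43 m.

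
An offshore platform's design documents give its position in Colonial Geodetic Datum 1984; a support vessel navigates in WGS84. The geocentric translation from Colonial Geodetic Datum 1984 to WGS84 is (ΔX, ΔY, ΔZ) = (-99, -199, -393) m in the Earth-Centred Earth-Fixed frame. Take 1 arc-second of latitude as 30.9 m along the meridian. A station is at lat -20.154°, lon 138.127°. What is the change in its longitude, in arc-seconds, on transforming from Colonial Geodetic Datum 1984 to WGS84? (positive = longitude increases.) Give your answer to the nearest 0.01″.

Δλ = 7.39″

sin φ = -0.344545, cos φ = 0.938770, sin λ = 0.667482, cos λ = -0.744626.
East component: ΔE = −sin λ·ΔX + cos λ·ΔY = −(0.667482)(-99) + (-0.744626)(-199) = 214.26 m.
1° of latitude spans 3600 × 30.90 = 111240 m; at latitude φ, 1° of longitude spans that × cos φ = 104428.8 m, so Δλ = 214.26 / 104428.8 × 3600 = 7.386″.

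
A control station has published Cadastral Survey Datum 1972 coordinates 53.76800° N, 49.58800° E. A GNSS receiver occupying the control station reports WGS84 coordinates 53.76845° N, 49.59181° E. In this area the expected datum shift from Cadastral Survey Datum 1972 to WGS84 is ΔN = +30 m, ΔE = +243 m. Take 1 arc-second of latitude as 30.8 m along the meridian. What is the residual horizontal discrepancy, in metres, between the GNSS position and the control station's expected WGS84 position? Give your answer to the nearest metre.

21 m

Observed coordinate differences: Δφ = +0.00045°, Δλ = +0.00381°.
Converting to metres (1° lat = 110880 m, cos φ = 0.591056): observed ΔN = 49.9 m, observed ΔE = 249.7 m.
Subtracting the expected shift leaves a residual of 49.9 − (30) = 19.9 m north and 249.7 − (243) = 6.7 m east.
Residual distance = √(19.9² + 6.7²) = 21.0 m.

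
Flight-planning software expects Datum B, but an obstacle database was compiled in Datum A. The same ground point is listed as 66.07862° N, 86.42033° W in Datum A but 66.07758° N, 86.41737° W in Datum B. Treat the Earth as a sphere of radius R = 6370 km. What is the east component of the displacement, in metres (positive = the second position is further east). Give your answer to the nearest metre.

Δφ = 66.07758° − 66.07862° = -0.00104°; Δλ = -86.41737° − -86.42033° = +0.00296°.
1° along a meridian = πR/180 = 111177 m.
ΔN = Δφ × 111177 = -115.6 m; ΔE = Δλ × 111177 × cos(66.07862°) = +0.00296 × 111177 × 0.405483 = 133.4 m.

ΔE = 133 m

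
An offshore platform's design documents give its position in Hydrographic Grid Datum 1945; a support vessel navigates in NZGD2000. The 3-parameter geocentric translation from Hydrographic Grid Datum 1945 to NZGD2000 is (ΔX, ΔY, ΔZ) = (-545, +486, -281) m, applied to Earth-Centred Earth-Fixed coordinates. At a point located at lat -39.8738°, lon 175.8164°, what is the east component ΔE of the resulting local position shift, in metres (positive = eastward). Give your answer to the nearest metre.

The local east axis at (φ, λ) is (−sin λ, cos λ, 0), so ΔE = −sin(175.8164°)·(-545) + cos(175.8164°)·486 = -444.95 m.

ΔE = -445 m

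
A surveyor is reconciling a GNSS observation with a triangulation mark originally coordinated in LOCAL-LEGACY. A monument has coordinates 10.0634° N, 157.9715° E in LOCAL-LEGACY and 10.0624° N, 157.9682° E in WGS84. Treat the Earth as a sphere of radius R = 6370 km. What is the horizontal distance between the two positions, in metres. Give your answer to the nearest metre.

Δφ = 10.0624° − 10.0634° = -0.0010°; Δλ = 157.9682° − 157.9715° = -0.0033°.
1° along a meridian = πR/180 = 111177 m.
ΔN = Δφ × 111177 = -111.2 m; ΔE = Δλ × 111177 × cos(10.0634°) = -0.0033 × 111177 × 0.984615 = -361.2 m.
Distance = √(ΔE² + ΔN²) = √((-361.2)² + (-111.2)²) = 378.0 m.

378 m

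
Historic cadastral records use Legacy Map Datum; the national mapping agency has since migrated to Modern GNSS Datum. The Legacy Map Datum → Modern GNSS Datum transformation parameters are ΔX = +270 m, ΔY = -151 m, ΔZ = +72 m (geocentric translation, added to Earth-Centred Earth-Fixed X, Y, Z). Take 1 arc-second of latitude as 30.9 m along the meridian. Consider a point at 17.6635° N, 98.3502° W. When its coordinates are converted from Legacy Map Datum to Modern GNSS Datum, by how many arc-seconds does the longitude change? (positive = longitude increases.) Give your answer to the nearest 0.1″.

Δλ = 9.8″

sin φ = 0.303426, cos φ = 0.952855, sin λ = -0.989399, cos λ = -0.145223.
East component: ΔE = −sin λ·ΔX + cos λ·ΔY = −(-0.989399)(270) + (-0.145223)(-151) = 289.07 m.
1° of latitude spans 3600 × 30.90 = 111240 m; at latitude φ, 1° of longitude spans that × cos φ = 105995.6 m, so Δλ = 289.07 / 105995.6 × 3600 = 9.818″.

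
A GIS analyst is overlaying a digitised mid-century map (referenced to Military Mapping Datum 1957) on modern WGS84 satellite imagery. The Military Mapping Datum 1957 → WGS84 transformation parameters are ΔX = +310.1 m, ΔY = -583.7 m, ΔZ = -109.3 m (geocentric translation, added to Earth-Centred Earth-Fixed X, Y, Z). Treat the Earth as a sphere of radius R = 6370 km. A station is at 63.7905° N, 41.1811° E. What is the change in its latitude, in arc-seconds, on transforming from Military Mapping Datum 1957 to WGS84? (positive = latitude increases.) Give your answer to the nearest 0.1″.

Δφ = 2.8″

sin φ = 0.897185, cos φ = 0.441655, sin λ = 0.658441, cos λ = 0.752632.
North component: ΔN = −sin φ cos λ·ΔX − sin φ sin λ·ΔY + cos φ·ΔZ = −(0.897185)(0.752632)(310.1) − (0.897185)(0.658441)(-583.7) + (0.441655)(-109.3) = 87.15 m.
1° of latitude spans πR/180 = 111177 m, so Δφ = 87.15 / 111177 × 3600 = 2.822″.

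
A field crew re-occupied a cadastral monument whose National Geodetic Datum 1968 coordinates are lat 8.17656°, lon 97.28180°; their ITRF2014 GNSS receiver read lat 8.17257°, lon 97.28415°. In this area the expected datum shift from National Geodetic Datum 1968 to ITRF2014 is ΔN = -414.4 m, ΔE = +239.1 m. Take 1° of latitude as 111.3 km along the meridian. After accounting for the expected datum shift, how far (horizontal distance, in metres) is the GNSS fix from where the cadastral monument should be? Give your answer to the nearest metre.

Observed coordinate differences: Δφ = -0.00399°, Δλ = +0.00235°.
Converting to metres (1° lat = 111300 m, cos φ = 0.989834): observed ΔN = -444.1 m, observed ΔE = 258.9 m.
Subtracting the expected shift leaves a residual of -444.1 − (-414.4) = -29.7 m north and 258.9 − (239.1) = 19.8 m east.
Residual distance = √((-29.7)² + 19.8²) = 35.7 m.

36 m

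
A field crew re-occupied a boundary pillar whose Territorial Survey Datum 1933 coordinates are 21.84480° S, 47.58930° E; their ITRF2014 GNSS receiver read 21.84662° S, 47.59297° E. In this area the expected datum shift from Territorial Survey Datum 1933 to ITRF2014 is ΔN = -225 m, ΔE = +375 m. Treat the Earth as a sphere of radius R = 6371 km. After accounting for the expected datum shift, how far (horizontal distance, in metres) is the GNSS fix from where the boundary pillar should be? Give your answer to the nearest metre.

Observed coordinate differences: Δφ = -0.00182°, Δλ = +0.00367°.
Converting to metres (1° lat = 111195 m, cos φ = 0.928195): observed ΔN = -202.4 m, observed ΔE = 378.8 m.
Subtracting the expected shift leaves a residual of -202.4 − (-225) = 22.6 m north and 378.8 − (375) = 3.8 m east.
Residual distance = √(22.6² + 3.8²) = 22.9 m.

23 m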